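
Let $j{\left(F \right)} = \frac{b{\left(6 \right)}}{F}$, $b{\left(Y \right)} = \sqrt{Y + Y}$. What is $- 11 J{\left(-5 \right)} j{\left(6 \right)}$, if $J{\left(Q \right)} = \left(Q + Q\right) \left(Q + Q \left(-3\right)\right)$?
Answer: $\frac{1100 \sqrt{3}}{3} \approx 635.08$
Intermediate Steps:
$J{\left(Q \right)} = - 4 Q^{2}$ ($J{\left(Q \right)} = 2 Q \left(Q - 3 Q\right) = 2 Q \left(- 2 Q\right) = - 4 Q^{2}$)
$b{\left(Y \right)} = \sqrt{2} \sqrt{Y}$ ($b{\left(Y \right)} = \sqrt{2 Y} = \sqrt{2} \sqrt{Y}$)
$j{\left(F \right)} = \frac{2 \sqrt{3}}{F}$ ($j{\left(F \right)} = \frac{\sqrt{2} \sqrt{6}}{F} = \frac{2 \sqrt{3}}{F}$)
$- 11 J{\left(-5 \right)} j{\left(6 \right)} = - 11 \left(- 4 \left(-5\right)^{2}\right) \frac{2 \sqrt{3}}{6} = - 11 \left(\left(-4\right) 25\right) 2 \sqrt{3} \cdot \frac{1}{6} = \left(-11\right) \left(-100\right) \frac{\sqrt{3}}{3} = 1100 \frac{\sqrt{3}}{3} = \frac{1100 \sqrt{3}}{3}$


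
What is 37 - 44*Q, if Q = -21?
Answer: 961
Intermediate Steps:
37 - 44*Q = 37 - 44*(-21) = 37 + 924 = 961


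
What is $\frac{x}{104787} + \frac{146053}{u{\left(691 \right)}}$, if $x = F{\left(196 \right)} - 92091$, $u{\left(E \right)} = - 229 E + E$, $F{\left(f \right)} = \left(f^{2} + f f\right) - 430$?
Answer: $- \frac{311863619}{289631268} \approx -1.0768$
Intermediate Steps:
$F{\left(f \right)} = -430 + 2 f^{2}$ ($F{\left(f \right)} = \left(f^{2} + f^{2}\right) - 430 = 2 f^{2} - 430 = -430 + 2 f^{2}$)
$u{\left(E \right)} = - 228 E$
$x = -15689$ ($x = \left(-430 + 2 \cdot 196^{2}\right) - 92091 = \left(-430 + 2 \cdot 38416\right) - 92091 = \left(-430 + 76832\right) - 92091 = 76402 - 92091 = -15689$)
$\frac{x}{104787} + \frac{146053}{u{\left(691 \right)}} = - \frac{15689}{104787} + \frac{146053}{\left(-228\right) 691} = \left(-15689\right) \frac{1}{104787} + \frac{146053}{-157548} = - \frac{15689}{104787} + 146053 \left(- \frac{1}{157548}\right) = - \frac{15689}{104787} - \frac{7687}{8292} = - \frac{311863619}{289631268}$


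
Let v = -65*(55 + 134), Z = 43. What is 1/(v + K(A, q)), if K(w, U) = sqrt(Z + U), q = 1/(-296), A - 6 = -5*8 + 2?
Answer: -279720/3436359221 - 2*sqrt(941798)/44672669873 ≈ -8.1444e-5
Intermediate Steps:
A = -32 (A = 6 + (-5*8 + 2) = 6 + (-40 + 2) = 6 - 38 = -32)
q = -1/296 ≈ -0.0033784
K(w, U) = sqrt(43 + U)
v = -12285 (v = -65*189 = -12285)
1/(v + K(A, q)) = 1/(-12285 + sqrt(43 - 1/296)) = 1/(-12285 + sqrt(12727/296)) = 1/(-12285 + sqrt(941798)/148)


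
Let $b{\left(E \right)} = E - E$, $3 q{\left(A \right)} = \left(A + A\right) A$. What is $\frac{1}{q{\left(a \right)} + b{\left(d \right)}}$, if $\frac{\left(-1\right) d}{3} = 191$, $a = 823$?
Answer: $\frac{3}{1354658} \approx 2.2146 \cdot 10^{-6}$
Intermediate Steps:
$d = -573$ ($d = \left(-3\right) 191 = -573$)
$q{\left(A \right)} = \frac{2 A^{2}}{3}$ ($q{\left(A \right)} = \frac{\left(A + A\right) A}{3} = \frac{2 A A}{3} = \frac{2 A^{2}}{3}$)
$b{\left(E \right)} = 0$
$\frac{1}{q{\left(a \right)} + b{\left(d \right)}} = \frac{1}{\frac{2 \cdot 823^{2}}{3} + 0} = \frac{1}{\frac{2}{3} \cdot 677329 + 0} = \frac{1}{\frac{1354658}{3} + 0} = \frac{1}{\frac{1354658}{3}} = \frac{3}{1354658}$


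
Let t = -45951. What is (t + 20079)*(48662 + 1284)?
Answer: -1292202912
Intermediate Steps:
(t + 20079)*(48662 + 1284) = (-45951 + 20079)*(48662 + 1284) = -25872*49946 = -1292202912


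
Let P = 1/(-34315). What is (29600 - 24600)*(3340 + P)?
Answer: 114612099000/6863 ≈ 1.6700e+7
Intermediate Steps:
P = -1/34315 ≈ -2.9142e-5
(29600 - 24600)*(3340 + P) = (29600 - 24600)*(3340 - 1/34315) = 5000*(114612099/34315) = 114612099000/6863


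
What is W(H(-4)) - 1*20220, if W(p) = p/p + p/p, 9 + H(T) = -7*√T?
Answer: -20218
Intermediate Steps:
H(T) = -9 - 7*√T
W(p) = 2 (W(p) = 1 + 1 = 2)
W(H(-4)) - 1*20220 = 2 - 1*20220 = 2 - 20220 = -20218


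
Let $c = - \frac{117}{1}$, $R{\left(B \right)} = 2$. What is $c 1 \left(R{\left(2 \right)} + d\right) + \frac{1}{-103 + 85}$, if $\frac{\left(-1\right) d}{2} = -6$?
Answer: $- \frac{29485}{18} \approx -1638.1$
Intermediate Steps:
$d = 12$ ($d = \left(-2\right) \left(-6\right) = 12$)
$c = -117$ ($c = \left(-117\right) 1 = -117$)
$c 1 \left(R{\left(2 \right)} + d\right) + \frac{1}{-103 + 85} = - 117 \cdot 1 \left(2 + 12\right) + \frac{1}{-103 + 85} = - 117 \cdot 1 \cdot 14 + \frac{1}{-18} = \left(-117\right) 14 - \frac{1}{18} = -1638 - \frac{1}{18} = - \frac{29485}{18}$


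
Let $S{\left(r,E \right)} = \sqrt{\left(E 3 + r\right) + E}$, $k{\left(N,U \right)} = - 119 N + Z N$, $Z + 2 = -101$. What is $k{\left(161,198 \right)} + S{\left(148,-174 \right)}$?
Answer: $-35742 + 2 i \sqrt{137} \approx -35742.0 + 23.409 i$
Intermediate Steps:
$Z = -103$ ($Z = -2 - 101 = -103$)
$k{\left(N,U \right)} = - 222 N$ ($k{\left(N,U \right)} = - 119 N - 103 N = - 222 N$)
$S{\left(r,E \right)} = \sqrt{r + 4 E}$ ($S{\left(r,E \right)} = \sqrt{\left(3 E + r\right) + E} = \sqrt{\left(r + 3 E\right) + E} = \sqrt{r + 4 E}$)
$k{\left(161,198 \right)} + S{\left(148,-174 \right)} = \left(-222\right) 161 + \sqrt{148 + 4 \left(-174\right)} = -35742 + \sqrt{148 - 696} = -35742 + \sqrt{-548} = -35742 + 2 i \sqrt{137}$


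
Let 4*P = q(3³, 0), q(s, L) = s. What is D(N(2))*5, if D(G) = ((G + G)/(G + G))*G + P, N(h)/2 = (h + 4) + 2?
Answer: 455/4 ≈ 113.75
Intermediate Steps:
P = 27/4 (P = (¼)*3³ = (¼)*27 = 27/4 ≈ 6.7500)
N(h) = 12 + 2*h (N(h) = 2*((h + 4) + 2) = 2*((4 + h) + 2) = 2*(6 + h) = 12 + 2*h)
D(G) = 27/4 + G (D(G) = ((G + G)/(G + G))*G + 27/4 = ((2*G)/((2*G)))*G + 27/4 = ((2*G)*(1/(2*G)))*G + 27/4 = 1*G + 27/4 = G + 27/4 = 27/4 + G)
D(N(2))*5 = (27/4 + (12 + 2*2))*5 = (27/4 + (12 + 4))*5 = (27/4 + 16)*5 = (91/4)*5 = 455/4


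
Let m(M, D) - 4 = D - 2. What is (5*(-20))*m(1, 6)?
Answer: -800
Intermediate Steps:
m(M, D) = 2 + D (m(M, D) = 4 + (D - 2) = 4 + (-2 + D) = 2 + D)
(5*(-20))*m(1, 6) = (5*(-20))*(2 + 6) = -100*8 = -800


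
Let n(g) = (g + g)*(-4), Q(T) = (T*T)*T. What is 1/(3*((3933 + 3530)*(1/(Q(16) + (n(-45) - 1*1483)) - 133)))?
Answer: -991/2950929904 ≈ -3.3583e-7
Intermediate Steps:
Q(T) = T³ (Q(T) = T²*T = T³)
n(g) = -8*g (n(g) = (2*g)*(-4) = -8*g)
1/(3*((3933 + 3530)*(1/(Q(16) + (n(-45) - 1*1483)) - 133))) = 1/(3*((3933 + 3530)*(1/(16³ + (-8*(-45) - 1*1483)) - 133))) = 1/(3*(7463*(1/(4096 + (360 - 1483)) - 133))) = 1/(3*(7463*(1/(4096 - 1123) - 133))) = 1/(3*(7463*(1/2973 - 133))) = 1/(3*(7463*(-395408/2973))) = 1/(3*(-2950929904/2973)) = 1/(-2950929904/991) = -991/2950929904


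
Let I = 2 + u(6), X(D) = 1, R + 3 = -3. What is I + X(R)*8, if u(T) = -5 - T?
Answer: -1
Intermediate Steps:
R = -6 (R = -3 - 3 = -6)
I = -9 (I = 2 + (-5 - 1*6) = 2 + (-5 - 6) = 2 - 11 = -9)
I + X(R)*8 = -9 + 1*8 = -9 + 8 = -1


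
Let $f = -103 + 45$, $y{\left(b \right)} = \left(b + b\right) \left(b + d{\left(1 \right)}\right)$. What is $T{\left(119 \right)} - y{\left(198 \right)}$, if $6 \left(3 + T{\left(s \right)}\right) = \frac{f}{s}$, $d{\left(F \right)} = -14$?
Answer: $- \frac{26013548}{357} \approx -72867.0$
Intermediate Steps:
$y{\left(b \right)} = 2 b \left(-14 + b\right)$ ($y{\left(b \right)} = \left(b + b\right) \left(b - 14\right) = 2 b \left(-14 + b\right)$)
$f = -58$
$T{\left(s \right)} = -3 - \frac{29}{3 s}$ ($T{\left(s \right)} = -3 + \frac{\left(-58\right) \frac{1}{s}}{6} = -3 - \frac{29}{3 s}$)
$T{\left(119 \right)} - y{\left(198 \right)} = \left(-3 - \frac{29}{3 \cdot 119}\right) - 2 \cdot 198 \left(-14 + 198\right) = \left(-3 - \frac{29}{357}\right) - 2 \cdot 198 \cdot 184 = \left(-3 - \frac{29}{357}\right) - 72864 = - \frac{1100}{357} - 72864 = - \frac{26013548}{357}$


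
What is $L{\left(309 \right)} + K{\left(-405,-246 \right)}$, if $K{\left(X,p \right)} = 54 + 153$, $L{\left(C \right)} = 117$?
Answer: $324$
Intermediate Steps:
$K{\left(X,p \right)} = 207$
$L{\left(309 \right)} + K{\left(-405,-246 \right)} = 117 + 207 = 324$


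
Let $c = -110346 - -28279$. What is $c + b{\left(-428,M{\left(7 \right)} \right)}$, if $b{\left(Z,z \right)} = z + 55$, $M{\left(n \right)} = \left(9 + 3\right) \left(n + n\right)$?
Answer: $-81844$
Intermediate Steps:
$c = -82067$ ($c = -110346 + 28279 = -82067$)
$M{\left(n \right)} = 24 n$ ($M{\left(n \right)} = 12 \cdot 2 n = 24 n$)
$b{\left(Z,z \right)} = 55 + z$
$c + b{\left(-428,M{\left(7 \right)} \right)} = -82067 + \left(55 + 24 \cdot 7\right) = -82067 + \left(55 + 168\right) = -82067 + 223 = -81844$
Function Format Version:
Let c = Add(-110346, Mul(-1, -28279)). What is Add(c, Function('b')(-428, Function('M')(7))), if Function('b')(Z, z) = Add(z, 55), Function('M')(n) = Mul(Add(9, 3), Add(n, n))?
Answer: -81844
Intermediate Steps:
c = -82067 (c = Add(-110346, 28279) = -82067)
Function('M')(n) = Mul(24, n) (Function('M')(n) = Mul(12, Mul(2, n)) = Mul(24, n))
Function('b')(Z, z) = Add(55, z)
Add(c, Function('b')(-428, Function('M')(7))) = Add(-82067, Add(55, Mul(24, 7))) = Add(-82067, Add(55, 168)) = Add(-82067, 223) = -81844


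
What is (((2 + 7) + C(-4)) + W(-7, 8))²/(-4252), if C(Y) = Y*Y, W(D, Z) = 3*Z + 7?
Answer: -784/1063 ≈ -0.73754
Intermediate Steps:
W(D, Z) = 7 + 3*Z
C(Y) = Y²
(((2 + 7) + C(-4)) + W(-7, 8))²/(-4252) = (((2 + 7) + (-4)²) + (7 + 3*8))²/(-4252) = ((9 + 16) + (7 + 24))²*(-1/4252) = (25 + 31)²*(-1/4252) = 56²*(-1/4252) = 3136*(-1/4252) = -784/1063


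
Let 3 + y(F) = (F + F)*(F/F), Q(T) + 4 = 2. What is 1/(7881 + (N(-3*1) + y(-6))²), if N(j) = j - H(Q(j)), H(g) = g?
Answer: 1/8137 ≈ 0.00012290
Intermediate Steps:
Q(T) = -2 (Q(T) = -4 + 2 = -2)
y(F) = -3 + 2*F (y(F) = -3 + (F + F)*(F/F) = -3 + (2*F)*1 = -3 + 2*F)
N(j) = 2 + j (N(j) = j - 1*(-2) = j + 2 = 2 + j)
1/(7881 + (N(-3*1) + y(-6))²) = 1/(7881 + ((2 - 3*1) + (-3 + 2*(-6)))²) = 1/(7881 + ((2 - 3) + (-3 - 12))²) = 1/(7881 + (-1 - 15)²) = 1/(7881 + (-16)²) = 1/(7881 + 256) = 1/8137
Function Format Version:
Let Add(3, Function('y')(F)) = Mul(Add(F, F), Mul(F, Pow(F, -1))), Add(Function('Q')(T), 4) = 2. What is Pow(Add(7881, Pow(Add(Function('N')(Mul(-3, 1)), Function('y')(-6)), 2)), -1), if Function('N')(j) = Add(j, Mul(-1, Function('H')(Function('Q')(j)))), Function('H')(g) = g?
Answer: Rational(1, 8137) ≈ 0.00012290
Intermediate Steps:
Function('Q')(T) = -2 (Function('Q')(T) = Add(-4, 2) = -2)
Function('y')(F) = Add(-3, Mul(2, F)) (Function('y')(F) = Add(-3, Mul(Add(F, F), Mul(F, Pow(F, -1)))) = Add(-3, Mul(Mul(2, F), 1)) = Add(-3, Mul(2, F)))
Function('N')(j) = Add(2, j) (Function('N')(j) = Add(j, Mul(-1, -2)) = Add(j, 2) = Add(2, j))
Pow(Add(7881, Pow(Add(Function('N')(Mul(-3, 1)), Function('y')(-6)), 2)), -1) = Pow(Add(7881, Pow(Add(Add(2, Mul(-3, 1)), Add(-3, Mul(2, -6))), 2)), -1) = Pow(Add(7881, Pow(Add(Add(2, -3), Add(-3, -12)), 2)), -1) = Pow(Add(7881, Pow(Add(-1, -15), 2)), -1) = Pow(Add(7881, Pow(-16, 2)), -1) = Pow(Add(7881, 256), -1) = Pow(8137, -1) = Rational(1, 8137)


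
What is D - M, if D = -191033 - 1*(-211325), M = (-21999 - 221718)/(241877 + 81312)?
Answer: 6558394905/323189 ≈ 20293.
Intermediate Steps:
M = -243717/323189 ≈ -0.75410
D = 20292 (D = -191033 + 211325 = 20292)
D - M = 20292 - 1*(-243717/323189) = 20292 + 243717/323189 = 6558394905/323189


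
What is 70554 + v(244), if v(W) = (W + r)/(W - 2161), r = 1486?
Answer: 135250288/1917 ≈ 70553.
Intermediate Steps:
v(W) = (1486 + W)/(-2161 + W) (v(W) = (W + 1486)/(W - 2161) = (1486 + W)/(-2161 + W))
70554 + v(244) = 70554 + (1486 + 244)/(-2161 + 244) = 70554 + 1730/(-1917) = 70554 - 1/1917*1730 = 70554 - 1730/1917 = 135250288/1917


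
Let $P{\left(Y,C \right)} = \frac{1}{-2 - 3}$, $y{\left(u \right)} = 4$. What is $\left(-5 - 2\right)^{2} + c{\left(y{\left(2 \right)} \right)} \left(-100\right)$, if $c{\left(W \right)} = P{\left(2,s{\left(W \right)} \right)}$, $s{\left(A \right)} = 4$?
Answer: $69$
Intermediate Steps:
$P{\left(Y,C \right)} = - \frac{1}{5}$ ($P{\left(Y,C \right)} = \frac{1}{-5} = - \frac{1}{5}$)
$c{\left(W \right)} = - \frac{1}{5}$
$\left(-5 - 2\right)^{2} + c{\left(y{\left(2 \right)} \right)} \left(-100\right) = \left(-5 - 2\right)^{2} - -20 = \left(-7\right)^{2} + 20 = 49 + 20 = 69$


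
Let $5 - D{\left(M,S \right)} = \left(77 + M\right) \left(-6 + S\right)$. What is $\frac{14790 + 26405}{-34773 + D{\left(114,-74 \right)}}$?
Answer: $- \frac{5885}{2784} \approx -2.1139$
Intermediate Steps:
$D{\left(M,S \right)} = 5 - \left(-6 + S\right) \left(77 + M\right)$ ($D{\left(M,S \right)} = 5 - \left(77 + M\right) \left(-6 + S\right) = 5 - \left(-6 + S\right) \left(77 + M\right)$)
$\frac{14790 + 26405}{-34773 + D{\left(114,-74 \right)}} = \frac{14790 + 26405}{-34773 + \left(467 - -5698 + 6 \cdot 114 - 114 \left(-74\right)\right)} = \frac{41195}{-34773 + \left(467 + 5698 + 684 + 8436\right)} = \frac{41195}{-34773 + 15285} = \frac{41195}{-19488} = 41195 \left(- \frac{1}{19488}\right) = - \frac{5885}{2784}$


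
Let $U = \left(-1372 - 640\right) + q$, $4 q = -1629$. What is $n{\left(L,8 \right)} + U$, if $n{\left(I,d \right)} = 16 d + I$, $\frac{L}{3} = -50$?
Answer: $- \frac{9765}{4} \approx -2441.3$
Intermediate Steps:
$L = -150$ ($L = 3 \left(-50\right) = -150$)
$q = - \frac{1629}{4}$ ($q = \frac{1}{4} \left(-1629\right) = - \frac{1629}{4} \approx -407.25$)
$n{\left(I,d \right)} = I + 16 d$
$U = - \frac{9677}{4}$ ($U = \left(-1372 - 640\right) - \frac{1629}{4} = -2012 - \frac{1629}{4} = - \frac{9677}{4} \approx -2419.3$)
$n{\left(L,8 \right)} + U = \left(-150 + 16 \cdot 8\right) - \frac{9677}{4} = \left(-150 + 128\right) - \frac{9677}{4} = -22 - \frac{9677}{4} = - \frac{9765}{4}$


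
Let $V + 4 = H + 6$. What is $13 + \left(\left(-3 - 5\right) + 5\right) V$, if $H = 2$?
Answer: $1$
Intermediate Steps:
$V = 4$ ($V = -4 + \left(2 + 6\right) = -4 + 8 = 4$)
$13 + \left(\left(-3 - 5\right) + 5\right) V = 13 + \left(\left(-3 - 5\right) + 5\right) 4 = 13 + \left(-8 + 5\right) 4 = 13 - 12 = 1$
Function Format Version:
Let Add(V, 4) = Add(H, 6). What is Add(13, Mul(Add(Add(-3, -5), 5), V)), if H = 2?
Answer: 1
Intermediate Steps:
V = 4 (V = Add(-4, Add(2, 6)) = Add(-4, 8) = 4)
Add(13, Mul(Add(Add(-3, -5), 5), V)) = Add(13, Mul(Add(Add(-3, -5), 5), 4)) = Add(13, Mul(Add(-8, 5), 4)) = Add(13, Mul(-3, 4)) = Add(13, -12) = 1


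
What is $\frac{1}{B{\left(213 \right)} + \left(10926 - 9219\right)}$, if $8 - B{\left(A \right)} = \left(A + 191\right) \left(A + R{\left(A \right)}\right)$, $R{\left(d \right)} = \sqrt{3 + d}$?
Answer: $- \frac{84337}{7077474913} + \frac{2424 \sqrt{6}}{7077474913} \approx -1.1077 \cdot 10^{-5}$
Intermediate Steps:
$B{\left(A \right)} = 8 - \left(191 + A\right) \left(A + \sqrt{3 + A}\right)$ ($B{\left(A \right)} = 8 - \left(A + 191\right) \left(A + \sqrt{3 + A}\right) = 8 - \left(191 + A\right) \left(A + \sqrt{3 + A}\right)$)
$\frac{1}{B{\left(213 \right)} + \left(10926 - 9219\right)} = \frac{1}{\left(8 - 213^{2} - 40683 - 191 \sqrt{3 + 213} - 213 \sqrt{3 + 213}\right) + \left(10926 - 9219\right)} = \frac{1}{\left(8 - 45369 - 40683 - 191 \sqrt{216} - 213 \sqrt{216}\right) + \left(10926 - 9219\right)} = \frac{1}{\left(8 - 45369 - 40683 - 191 \cdot 6 \sqrt{6} - 213 \cdot 6 \sqrt{6}\right) + 1707} = \frac{1}{\left(8 - 45369 - 40683 - 1146 \sqrt{6} - 1278 \sqrt{6}\right) + 1707} = \frac{1}{\left(-86044 - 2424 \sqrt{6}\right) + 1707} = \frac{1}{-84337 - 2424 \sqrt{6}}$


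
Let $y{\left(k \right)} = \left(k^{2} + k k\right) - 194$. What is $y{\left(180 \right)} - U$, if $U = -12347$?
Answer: $76953$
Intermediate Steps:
$y{\left(k \right)} = -194 + 2 k^{2}$ ($y{\left(k \right)} = \left(k^{2} + k^{2}\right) - 194 = 2 k^{2} - 194 = -194 + 2 k^{2}$)
$y{\left(180 \right)} - U = \left(-194 + 2 \cdot 180^{2}\right) - -12347 = \left(-194 + 2 \cdot 32400\right) + 12347 = \left(-194 + 64800\right) + 12347 = 64606 + 12347 = 76953$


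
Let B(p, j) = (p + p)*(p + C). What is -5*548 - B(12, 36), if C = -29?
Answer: -2332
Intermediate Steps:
B(p, j) = 2*p*(-29 + p) (B(p, j) = (p + p)*(p - 29) = (2*p)*(-29 + p) = 2*p*(-29 + p))
-5*548 - B(12, 36) = -5*548 - 2*12*(-29 + 12) = -2740 - 2*12*(-17) = -2740 - 1*(-408) = -2740 + 408 = -2332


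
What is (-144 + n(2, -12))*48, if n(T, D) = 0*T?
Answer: -6912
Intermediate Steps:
n(T, D) = 0
(-144 + n(2, -12))*48 = (-144 + 0)*48 = -144*48 = -6912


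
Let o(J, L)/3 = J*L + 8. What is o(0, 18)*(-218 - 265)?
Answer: -11592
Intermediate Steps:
o(J, L) = 24 + 3*J*L (o(J, L) = 3*(J*L + 8) = 3*(8 + J*L) = 24 + 3*J*L)
o(0, 18)*(-218 - 265) = (24 + 3*0*18)*(-218 - 265) = (24 + 0)*(-483) = 24*(-483) = -11592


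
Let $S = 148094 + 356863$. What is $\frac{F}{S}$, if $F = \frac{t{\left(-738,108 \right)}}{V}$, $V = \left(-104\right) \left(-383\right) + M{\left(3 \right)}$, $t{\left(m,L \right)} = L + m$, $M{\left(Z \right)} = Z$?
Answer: $- \frac{42}{1340997473} \approx -3.132 \cdot 10^{-8}$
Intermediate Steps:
$S = 504957$
$V = 39835$ ($V = \left(-104\right) \left(-383\right) + 3 = 39832 + 3 = 39835$)
$F = - \frac{126}{7967}$ ($F = \frac{108 - 738}{39835} = \left(-630\right) \frac{1}{39835} = - \frac{126}{7967} \approx -0.015815$)
$\frac{F}{S} = - \frac{126}{7967 \cdot 504957} = \left(- \frac{126}{7967}\right) \frac{1}{504957} = - \frac{42}{1340997473}$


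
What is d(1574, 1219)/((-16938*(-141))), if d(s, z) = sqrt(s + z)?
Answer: 7*sqrt(57)/2388258 ≈ 2.2129e-5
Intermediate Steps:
d(1574, 1219)/((-16938*(-141))) = sqrt(1574 + 1219)/((-16938*(-141))) = sqrt(2793)/2388258 = (7*sqrt(57))*(1/2388258) = 7*sqrt(57)/2388258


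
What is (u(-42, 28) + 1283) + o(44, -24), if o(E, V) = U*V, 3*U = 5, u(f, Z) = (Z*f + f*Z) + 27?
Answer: -1082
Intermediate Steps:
u(f, Z) = 27 + 2*Z*f (u(f, Z) = (Z*f + Z*f) + 27 = 2*Z*f + 27 = 27 + 2*Z*f)
U = 5/3 (U = (⅓)*5 = 5/3 ≈ 1.6667)
o(E, V) = 5*V/3
(u(-42, 28) + 1283) + o(44, -24) = ((27 + 2*28*(-42)) + 1283) + (5/3)*(-24) = ((27 - 2352) + 1283) - 40 = (-2325 + 1283) - 40 = -1042 - 40 = -1082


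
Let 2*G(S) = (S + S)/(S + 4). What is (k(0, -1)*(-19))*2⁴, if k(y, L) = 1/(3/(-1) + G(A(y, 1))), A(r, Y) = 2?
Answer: 114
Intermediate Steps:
G(S) = S/(4 + S) (G(S) = ((S + S)/(S + 4))/2 = ((2*S)/(4 + S))/2 = (2*S/(4 + S))/2 = S/(4 + S))
k(y, L) = -3/8 (k(y, L) = 1/(3/(-1) + 2/(4 + 2)) = 1/(3*(-1) + 2/6) = 1/(-3 + 2*(⅙)) = 1/(-3 + ⅓) = 1/(-8/3) = -3/8)
(k(0, -1)*(-19))*2⁴ = -3/8*(-19)*2⁴ = (57/8)*16 = 114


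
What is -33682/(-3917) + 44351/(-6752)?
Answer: 53697997/26447584 ≈ 2.0304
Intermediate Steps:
-33682/(-3917) + 44351/(-6752) = -33682*(-1/3917) + 44351*(-1/6752) = 33682/3917 - 44351/6752 = 53697997/26447584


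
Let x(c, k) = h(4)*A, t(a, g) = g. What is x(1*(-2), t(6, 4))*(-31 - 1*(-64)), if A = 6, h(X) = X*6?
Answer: 4752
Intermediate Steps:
h(X) = 6*X
x(c, k) = 144 (x(c, k) = (6*4)*6 = 24*6 = 144)
x(1*(-2), t(6, 4))*(-31 - 1*(-64)) = 144*(-31 - 1*(-64)) = 144*(-31 + 64) = 144*33 = 4752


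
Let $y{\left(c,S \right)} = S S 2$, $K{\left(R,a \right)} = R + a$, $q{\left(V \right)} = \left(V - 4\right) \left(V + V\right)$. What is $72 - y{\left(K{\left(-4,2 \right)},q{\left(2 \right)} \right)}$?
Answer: $-56$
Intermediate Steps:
$q{\left(V \right)} = 2 V \left(-4 + V\right)$ ($q{\left(V \right)} = \left(-4 + V\right) 2 V = 2 V \left(-4 + V\right)$)
$y{\left(c,S \right)} = 2 S^{2}$ ($y{\left(c,S \right)} = S^{2} \cdot 2 = 2 S^{2}$)
$72 - y{\left(K{\left(-4,2 \right)},q{\left(2 \right)} \right)} = 72 - 2 \left(2 \cdot 2 \left(-4 + 2\right)\right)^{2} = 72 - 2 \left(2 \cdot 2 \left(-2\right)\right)^{2} = 72 - 2 \left(-8\right)^{2} = 72 - 2 \cdot 64 = 72 - 128 = -56$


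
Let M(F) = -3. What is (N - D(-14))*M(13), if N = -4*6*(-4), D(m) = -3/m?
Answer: -4023/14 ≈ -287.36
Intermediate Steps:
N = 96 (N = -24*(-4) = 96)
(N - D(-14))*M(13) = (96 - (-3)/(-14))*(-3) = (96 - (-3)*(-1)/14)*(-3) = (96 - 1*3/14)*(-3) = (96 - 3/14)*(-3) = (1341/14)*(-3) = -4023/14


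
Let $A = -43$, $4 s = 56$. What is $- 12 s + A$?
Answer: $-211$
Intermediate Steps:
$s = 14$ ($s = \frac{1}{4} \cdot 56 = 14$)
$- 12 s + A = \left(-12\right) 14 - 43 = -168 - 43 = -211$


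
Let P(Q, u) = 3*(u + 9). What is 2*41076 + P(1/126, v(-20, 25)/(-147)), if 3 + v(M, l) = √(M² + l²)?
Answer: 4026774/49 - 5*√41/49 ≈ 82178.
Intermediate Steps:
v(M, l) = -3 + √(M² + l²)
P(Q, u) = 27 + 3*u (P(Q, u) = 3*(9 + u) = 27 + 3*u)
2*41076 + P(1/126, v(-20, 25)/(-147)) = 2*41076 + (27 + 3*((-3 + √((-20)² + 25²))/(-147))) = 82152 + (27 + 3*((-3 + √(400 + 625))*(-1/147))) = 82152 + (27 + 3*((-3 + √1025)*(-1/147))) = 82152 + (27 + 3*((-3 + 5*√41)*(-1/147))) = 82152 + (27 + 3*(1/49 - 5*√41/147)) = 82152 + (27 + (3/49 - 5*√41/49)) = 82152 + (1326/49 - 5*√41/49) = 4026774/49 - 5*√41/49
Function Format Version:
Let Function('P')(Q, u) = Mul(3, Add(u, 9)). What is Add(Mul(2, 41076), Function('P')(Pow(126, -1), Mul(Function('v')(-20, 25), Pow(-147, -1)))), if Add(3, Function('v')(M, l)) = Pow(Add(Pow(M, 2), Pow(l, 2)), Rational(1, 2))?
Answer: Add(Rational(4026774, 49), Mul(Rational(-5, 49), Pow(41, Rational(1, 2)))) ≈ 82178.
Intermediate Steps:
Function('v')(M, l) = Add(-3, Pow(Add(Pow(M, 2), Pow(l, 2)), Rational(1, 2)))
Function('P')(Q, u) = Add(27, Mul(3, u)) (Function('P')(Q, u) = Mul(3, Add(9, u)) = Add(27, Mul(3, u)))
Add(Mul(2, 41076), Function('P')(Pow(126, -1), Mul(Function('v')(-20, 25), Pow(-147, -1)))) = Add(Mul(2, 41076), Add(27, Mul(3, Mul(Add(-3, Pow(Add(Pow(-20, 2), Pow(25, 2)), Rational(1, 2))), Pow(-147, -1))))) = Add(82152, Add(27, Mul(3, Mul(Add(-3, Pow(Add(400, 625), Rational(1, 2))), Rational(-1, 147))))) = Add(82152, Add(27, Mul(3, Mul(Add(-3, Pow(1025, Rational(1, 2))), Rational(-1, 147))))) = Add(82152, Add(27, Mul(3, Mul(Add(-3, Mul(5, Pow(41, Rational(1, 2)))), Rational(-1, 147))))) = Add(82152, Add(27, Mul(3, Add(Rational(1, 49), Mul(Rational(-5, 147), Pow(41, Rational(1, 2))))))) = Add(82152, Add(27, Add(Rational(3, 49), Mul(Rational(-5, 49), Pow(41, Rational(1, 2)))))) = Add(82152, Add(Rational(1326, 49), Mul(Rational(-5, 49), Pow(41, Rational(1, 2))))) = Add(Rational(4026774, 49), Mul(Rational(-5, 49), Pow(41, Rational(1, 2))))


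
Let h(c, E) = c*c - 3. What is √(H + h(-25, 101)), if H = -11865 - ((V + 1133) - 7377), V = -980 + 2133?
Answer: 2*I*√1538 ≈ 78.435*I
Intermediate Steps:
V = 1153
h(c, E) = -3 + c² (h(c, E) = c² - 3 = -3 + c²)
H = -6774 (H = -11865 - ((1153 + 1133) - 7377) = -11865 - (2286 - 7377) = -11865 - 1*(-5091) = -11865 + 5091 = -6774)
√(H + h(-25, 101)) = √(-6774 + (-3 + (-25)²)) = √(-6774 + (-3 + 625)) = √(-6774 + 622) = √(-6152) = 2*I*√1538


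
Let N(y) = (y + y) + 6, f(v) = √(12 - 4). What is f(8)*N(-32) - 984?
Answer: -984 - 116*√2 ≈ -1148.0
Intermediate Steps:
f(v) = 2*√2 (f(v) = √8 = 2*√2)
N(y) = 6 + 2*y (N(y) = 2*y + 6 = 6 + 2*y)
f(8)*N(-32) - 984 = (2*√2)*(6 + 2*(-32)) - 984 = (2*√2)*(6 - 64) - 984 = (2*√2)*(-58) - 984 = -116*√2 - 984 = -984 - 116*√2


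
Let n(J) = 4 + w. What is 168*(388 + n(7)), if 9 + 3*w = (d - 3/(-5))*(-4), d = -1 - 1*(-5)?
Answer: 321608/5 ≈ 64322.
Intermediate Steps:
d = 4 (d = -1 + 5 = 4)
w = -137/15 (w = -3 + ((4 - 3/(-5))*(-4))/3 = -3 + ((4 - ⅕*(-3))*(-4))/3 = -3 + ((4 + ⅗)*(-4))/3 = -3 + ((23/5)*(-4))/3 = -3 + (⅓)*(-92/5) = -3 - 92/15 = -137/15 ≈ -9.1333)
n(J) = -77/15 (n(J) = 4 - 137/15 = -77/15)
168*(388 + n(7)) = 168*(388 - 77/15) = 168*(5743/15) = 321608/5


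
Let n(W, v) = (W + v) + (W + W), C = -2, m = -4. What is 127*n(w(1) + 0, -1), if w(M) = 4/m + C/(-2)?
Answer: -127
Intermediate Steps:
w(M) = 0 (w(M) = 4/(-4) - 2/(-2) = 4*(-¼) - 2*(-½) = -1 + 1 = 0)
n(W, v) = v + 3*W (n(W, v) = (W + v) + 2*W = v + 3*W)
127*n(w(1) + 0, -1) = 127*(-1 + 3*(0 + 0)) = 127*(-1 + 3*0) = 127*(-1 + 0) = 127*(-1) = -127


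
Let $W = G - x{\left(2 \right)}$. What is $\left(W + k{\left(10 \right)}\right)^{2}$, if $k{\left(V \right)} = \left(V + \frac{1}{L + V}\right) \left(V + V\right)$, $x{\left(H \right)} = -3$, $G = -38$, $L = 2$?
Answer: $\frac{250000}{9} \approx 27778.0$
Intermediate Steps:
$W = -35$ ($W = -38 - -3 = -38 + 3 = -35$)
$k{\left(V \right)} = 2 V \left(V + \frac{1}{2 + V}\right)$ ($k{\left(V \right)} = \left(V + \frac{1}{2 + V}\right) \left(V + V\right) = \left(V + \frac{1}{2 + V}\right) 2 V = 2 V \left(V + \frac{1}{2 + V}\right)$)
$\left(W + k{\left(10 \right)}\right)^{2} = \left(-35 + 2 \cdot 10 \frac{1}{2 + 10} \left(1 + 10^{2} + 2 \cdot 10\right)\right)^{2} = \left(-35 + 2 \cdot 10 \cdot \frac{1}{12} \left(1 + 100 + 20\right)\right)^{2} = \left(-35 + 2 \cdot 10 \cdot \frac{1}{12} \cdot 121\right)^{2} = \left(-35 + \frac{605}{3}\right)^{2} = \left(\frac{500}{3}\right)^{2} = \frac{250000}{9}$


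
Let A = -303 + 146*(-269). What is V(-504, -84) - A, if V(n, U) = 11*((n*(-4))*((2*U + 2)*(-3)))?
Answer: 11083225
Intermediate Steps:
A = -39577 (A = -303 - 39274 = -39577)
V(n, U) = -44*n*(-6 - 6*U) (V(n, U) = 11*((-4*n)*((2 + 2*U)*(-3))) = 11*((-4*n)*(-6 - 6*U)) = 11*(-4*n*(-6 - 6*U)) = -44*n*(-6 - 6*U))
V(-504, -84) - A = 264*(-504)*(1 - 84) - 1*(-39577) = 264*(-504)*(-83) + 39577 = 11043648 + 39577 = 11083225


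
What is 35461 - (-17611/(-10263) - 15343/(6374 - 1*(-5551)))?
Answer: 131511731873/3708675 ≈ 35461.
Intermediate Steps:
35461 - (-17611/(-10263) - 15343/(6374 - 1*(-5551))) = 35461 - (-17611*(-1/10263) - 15343/(6374 + 5551)) = 35461 - (1601/933 - 15343/11925) = 35461 - 1*1592302/3708675 = 35461 - 1592302/3708675 = 131511731873/3708675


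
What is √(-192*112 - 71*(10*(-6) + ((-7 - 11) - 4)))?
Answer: I*√15682 ≈ 125.23*I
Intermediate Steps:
√(-192*112 - 71*(10*(-6) + ((-7 - 11) - 4))) = √(-21504 - 71*(-60 + (-18 - 4))) = √(-21504 - 71*(-60 - 22)) = √(-21504 - 71*(-82)) = √(-21504 + 5822) = √(-15682) = I*√15682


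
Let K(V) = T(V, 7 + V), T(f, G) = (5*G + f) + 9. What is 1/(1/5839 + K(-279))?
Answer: -5839/9517569 ≈ -0.00061350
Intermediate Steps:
T(f, G) = 9 + f + 5*G (T(f, G) = (f + 5*G) + 9 = 9 + f + 5*G)
K(V) = 44 + 6*V (K(V) = 9 + V + 5*(7 + V) = 9 + V + (35 + 5*V) = 44 + 6*V)
1/(1/5839 + K(-279)) = 1/(1/5839 + (44 + 6*(-279))) = 1/(1/5839 + (44 - 1674)) = 1/(1/5839 - 1630) = 1/(-9517569/5839) = -5839/9517569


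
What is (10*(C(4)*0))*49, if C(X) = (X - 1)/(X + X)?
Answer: 0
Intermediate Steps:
C(X) = (-1 + X)/(2*X) (C(X) = (-1 + X)/((2*X)) = (-1 + X)*(1/(2*X)) = (-1 + X)/(2*X))
(10*(C(4)*0))*49 = (10*(((½)*(-1 + 4)/4)*0))*49 = (10*(((½)*(¼)*3)*0))*49 = (10*((3/8)*0))*49 = (10*0)*49 = 0*49 = 0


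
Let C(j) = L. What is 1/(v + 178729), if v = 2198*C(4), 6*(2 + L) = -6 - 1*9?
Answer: 1/168838 ≈ 5.9228e-6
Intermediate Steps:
L = -9/2 (L = -2 + (-6 - 1*9)/6 = -2 + (-6 - 9)/6 = -2 + (1/6)*(-15) = -2 - 5/2 = -9/2 ≈ -4.5000)
C(j) = -9/2
v = -9891 (v = 2198*(-9/2) = -9891)
1/(v + 178729) = 1/(-9891 + 178729) = 1/168838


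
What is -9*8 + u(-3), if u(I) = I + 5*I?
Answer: -90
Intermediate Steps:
u(I) = 6*I
-9*8 + u(-3) = -9*8 + 6*(-3) = -72 - 18 = -90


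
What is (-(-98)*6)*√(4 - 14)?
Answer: 588*I*√10 ≈ 1859.4*I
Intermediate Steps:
(-(-98)*6)*√(4 - 14) = (-14*(-42))*√(-10) = 588*(I*√10) = 588*I*√10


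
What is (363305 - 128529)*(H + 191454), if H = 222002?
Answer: 97069545856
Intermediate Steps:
(363305 - 128529)*(H + 191454) = (363305 - 128529)*(222002 + 191454) = 234776*413456 = 97069545856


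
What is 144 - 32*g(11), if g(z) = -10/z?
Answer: 1904/11 ≈ 173.09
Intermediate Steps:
144 - 32*g(11) = 144 - (-320)/11 = 144 - 32*(-10/11) = 144 + 320/11 = 1904/11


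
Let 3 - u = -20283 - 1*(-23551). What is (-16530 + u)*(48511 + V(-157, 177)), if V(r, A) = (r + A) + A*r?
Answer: -410587890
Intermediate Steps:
V(r, A) = A + r + A*r (V(r, A) = (A + r) + A*r = A + r + A*r)
u = -3265 (u = 3 - (-20283 - 1*(-23551)) = 3 - (-20283 + 23551) = 3 - 1*3268 = 3 - 3268 = -3265)
(-16530 + u)*(48511 + V(-157, 177)) = (-16530 - 3265)*(48511 + (177 - 157 + 177*(-157))) = -19795*(48511 + (177 - 157 - 27789)) = -19795*(48511 - 27769) = -19795*20742 = -410587890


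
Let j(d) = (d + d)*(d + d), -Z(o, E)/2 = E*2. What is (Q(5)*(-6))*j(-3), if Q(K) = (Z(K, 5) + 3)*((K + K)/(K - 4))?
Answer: 36720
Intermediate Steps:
Z(o, E) = -4*E (Z(o, E) = -2*E*2 = -4*E)
j(d) = 4*d² (j(d) = (2*d)*(2*d) = 4*d²)
Q(K) = -34*K/(-4 + K) (Q(K) = (-4*5 + 3)*((K + K)/(K - 4)) = (-20 + 3)*((2*K)/(-4 + K)) = -34*K/(-4 + K))
(Q(5)*(-6))*j(-3) = (-34*5/(-4 + 5)*(-6))*(4*(-3)²) = (-34*5/1*(-6))*(4*9) = (-34*5*1*(-6))*36 = -170*(-6)*36 = 1020*36 = 36720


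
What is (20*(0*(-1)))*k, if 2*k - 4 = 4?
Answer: 0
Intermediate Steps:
k = 4 (k = 2 + (½)*4 = 2 + 2 = 4)
(20*(0*(-1)))*k = (20*(0*(-1)))*4 = (20*0)*4 = 0*4 = 0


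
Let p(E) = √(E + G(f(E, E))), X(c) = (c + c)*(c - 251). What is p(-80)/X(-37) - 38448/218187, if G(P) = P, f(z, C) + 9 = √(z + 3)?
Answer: -1424/8081 + √(-89 + I*√77)/21312 ≈ -0.17619 + 0.0004432*I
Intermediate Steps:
f(z, C) = -9 + √(3 + z) (f(z, C) = -9 + √(z + 3) = -9 + √(3 + z))
X(c) = 2*c*(-251 + c) (X(c) = (2*c)*(-251 + c) = 2*c*(-251 + c))
p(E) = √(-9 + E + √(3 + E)) (p(E) = √(E + (-9 + √(3 + E))) = √(-9 + E + √(3 + E)))
p(-80)/X(-37) - 38448/218187 = √(-9 - 80 + √(3 - 80))/((2*(-37)*(-251 - 37))) - 38448/218187 = √(-9 - 80 + √(-77))/((2*(-37)*(-288))) - 38448*1/218187 = √(-9 - 80 + I*√77)/21312 - 1424/8081 = √(-89 + I*√77)*(1/21312) - 1424/8081 = √(-89 + I*√77)/21312 - 1424/8081 = -1424/8081 + √(-89 + I*√77)/21312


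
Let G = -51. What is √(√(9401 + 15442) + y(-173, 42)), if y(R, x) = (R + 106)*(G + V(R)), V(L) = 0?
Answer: √(3417 + 91*√3) ≈ 59.788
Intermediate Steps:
y(R, x) = -5406 - 51*R (y(R, x) = (R + 106)*(-51 + 0) = (106 + R)*(-51) = -5406 - 51*R)
√(√(9401 + 15442) + y(-173, 42)) = √(√(9401 + 15442) + (-5406 - 51*(-173))) = √(√24843 + (-5406 + 8823)) = √(91*√3 + 3417) = √(3417 + 91*√3)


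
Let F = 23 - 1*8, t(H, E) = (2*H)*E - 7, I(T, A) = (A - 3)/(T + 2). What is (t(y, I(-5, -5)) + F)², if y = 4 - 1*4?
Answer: 64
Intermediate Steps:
I(T, A) = (-3 + A)/(2 + T)
y = 0 (y = 4 - 4 = 0)
t(H, E) = -7 + 2*E*H (t(H, E) = 2*E*H - 7 = -7 + 2*E*H)
F = 15 (F = 23 - 8 = 15)
(t(y, I(-5, -5)) + F)² = ((-7 + 2*((-3 - 5)/(2 - 5))*0) + 15)² = ((-7 + 2*(-8/(-3))*0) + 15)² = ((-7 + 2*(-⅓*(-8))*0) + 15)² = ((-7 + 2*(8/3)*0) + 15)² = ((-7 + 0) + 15)² = (-7 + 15)² = 8² = 64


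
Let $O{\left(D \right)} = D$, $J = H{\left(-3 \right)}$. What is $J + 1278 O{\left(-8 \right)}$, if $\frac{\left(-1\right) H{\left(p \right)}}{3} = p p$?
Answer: $-10251$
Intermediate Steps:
$H{\left(p \right)} = - 3 p^{2}$ ($H{\left(p \right)} = - 3 p p = - 3 p^{2}$)
$J = -27$ ($J = - 3 \left(-3\right)^{2} = \left(-3\right) 9 = -27$)
$J + 1278 O{\left(-8 \right)} = -27 + 1278 \left(-8\right) = -27 - 10224 = -10251$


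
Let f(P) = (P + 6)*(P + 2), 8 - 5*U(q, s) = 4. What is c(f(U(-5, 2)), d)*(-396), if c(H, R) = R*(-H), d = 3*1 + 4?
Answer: 1319472/25 ≈ 52779.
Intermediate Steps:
U(q, s) = 4/5 (U(q, s) = 8/5 - 1/5*4 = 8/5 - 4/5 = 4/5)
d = 7 (d = 3 + 4 = 7)
f(P) = (2 + P)*(6 + P) (f(P) = (6 + P)*(2 + P) = (2 + P)*(6 + P))
c(H, R) = -H*R
c(f(U(-5, 2)), d)*(-396) = -1*(12 + (4/5)**2 + 8*(4/5))*7*(-396) = -1*(12 + 16/25 + 32/5)*7*(-396) = -1*476/25*7*(-396) = -3332/25*(-396) = 1319472/25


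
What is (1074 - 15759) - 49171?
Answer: -63856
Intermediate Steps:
(1074 - 15759) - 49171 = -14685 - 49171 = -63856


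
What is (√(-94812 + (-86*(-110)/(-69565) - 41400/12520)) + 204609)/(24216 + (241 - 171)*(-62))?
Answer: 204609/19876 + I*√1798081292021561251/86555388644 ≈ 10.294 + 0.015492*I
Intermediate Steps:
(√(-94812 + (-86*(-110)/(-69565) - 41400/12520)) + 204609)/(24216 + (241 - 171)*(-62)) = (√(-94812 + (9460*(-1/69565) - 41400*1/12520)) + 204609)/(24216 + 70*(-62)) = (√(-94812 + (-1892/13913 - 1035/313)) + 204609)/(24216 - 4340) = (√(-94812 - 14992151/4354769) + 204609)/19876 = (√(-412899350579/4354769) + 204609)*(1/19876) = (I*√1798081292021561251/4354769 + 204609)*(1/19876) = (204609 + I*√1798081292021561251/4354769)*(1/19876) = 204609/19876 + I*√1798081292021561251/86555388644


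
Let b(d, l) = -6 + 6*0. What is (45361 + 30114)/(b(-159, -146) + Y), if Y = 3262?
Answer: 75475/3256 ≈ 23.180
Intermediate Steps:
b(d, l) = -6 (b(d, l) = -6 + 0 = -6)
(45361 + 30114)/(b(-159, -146) + Y) = (45361 + 30114)/(-6 + 3262) = 75475/3256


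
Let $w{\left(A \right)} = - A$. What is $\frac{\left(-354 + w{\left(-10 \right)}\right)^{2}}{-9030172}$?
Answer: $- \frac{688}{52501} \approx -0.013105$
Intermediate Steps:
$\frac{\left(-354 + w{\left(-10 \right)}\right)^{2}}{-9030172} = \frac{\left(-354 - -10\right)^{2}}{-9030172} = \left(-354 + 10\right)^{2} \left(- \frac{1}{9030172}\right) = \left(-344\right)^{2} \left(- \frac{1}{9030172}\right) = 118336 \left(- \frac{1}{9030172}\right) = - \frac{688}{52501}$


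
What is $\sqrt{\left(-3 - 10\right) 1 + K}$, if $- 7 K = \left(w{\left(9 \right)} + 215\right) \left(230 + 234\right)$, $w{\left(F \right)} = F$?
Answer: $i \sqrt{14861} \approx 121.91 i$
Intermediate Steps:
$K = -14848$ ($K = - \frac{\left(9 + 215\right) \left(230 + 234\right)}{7} = - \frac{224 \cdot 464}{7} = \left(- \frac{1}{7}\right) 103936 = -14848$)
$\sqrt{\left(-3 - 10\right) 1 + K} = \sqrt{\left(-3 - 10\right) 1 - 14848} = \sqrt{\left(-13\right) 1 - 14848} = \sqrt{-13 - 14848} = \sqrt{-14861} = i \sqrt{14861}$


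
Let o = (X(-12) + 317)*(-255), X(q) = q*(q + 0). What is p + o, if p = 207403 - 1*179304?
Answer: -89456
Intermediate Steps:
p = 28099 (p = 207403 - 179304 = 28099)
X(q) = q**2 (X(q) = q*q = q**2)
o = -117555 (o = ((-12)**2 + 317)*(-255) = (144 + 317)*(-255) = 461*(-255) = -117555)
p + o = 28099 - 117555 = -89456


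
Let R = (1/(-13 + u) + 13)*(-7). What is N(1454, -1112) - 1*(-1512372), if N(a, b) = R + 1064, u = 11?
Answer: 3026697/2 ≈ 1.5133e+6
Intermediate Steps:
R = -175/2 (R = (1/(-13 + 11) + 13)*(-7) = (1/(-2) + 13)*(-7) = (-½ + 13)*(-7) = (25/2)*(-7) = -175/2 ≈ -87.500)
N(a, b) = 1953/2 (N(a, b) = -175/2 + 1064 = 1953/2)
N(1454, -1112) - 1*(-1512372) = 1953/2 - 1*(-1512372) = 1953/2 + 1512372 = 3026697/2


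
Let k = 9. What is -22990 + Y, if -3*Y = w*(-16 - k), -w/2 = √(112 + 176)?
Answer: -22990 - 200*√2 ≈ -23273.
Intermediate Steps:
w = -24*√2 (w = -2*√(112 + 176) = -24*√2 ≈ -33.941)
Y = -200*√2 (Y = -(-24*√2)*(-16 - 1*9)/3 = -(-24*√2)*(-16 - 9)/3 = -(-24*√2)*(-25)/3 = -200*√2 ≈ -282.84)
-22990 + Y = -22990 - 200*√2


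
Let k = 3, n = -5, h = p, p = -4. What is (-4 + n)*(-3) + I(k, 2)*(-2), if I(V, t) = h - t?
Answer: 39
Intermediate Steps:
h = -4
I(V, t) = -4 - t
(-4 + n)*(-3) + I(k, 2)*(-2) = (-4 - 5)*(-3) + (-4 - 1*2)*(-2) = -9*(-3) + (-4 - 2)*(-2) = 27 - 6*(-2) = 27 + 12 = 39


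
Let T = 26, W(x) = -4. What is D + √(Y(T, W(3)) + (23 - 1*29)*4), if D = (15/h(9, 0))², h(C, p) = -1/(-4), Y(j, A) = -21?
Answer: 3600 + 3*I*√5 ≈ 3600.0 + 6.7082*I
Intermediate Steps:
h(C, p) = ¼ (h(C, p) = -1*(-¼) = ¼)
D = 3600 (D = (15/(¼))² = (15*4)² = 60² = 3600)
D + √(Y(T, W(3)) + (23 - 1*29)*4) = 3600 + √(-21 + (23 - 1*29)*4) = 3600 + √(-21 + (23 - 29)*4) = 3600 + √(-21 - 6*4) = 3600 + √(-21 - 24) = 3600 + √(-45) = 3600 + 3*I*√5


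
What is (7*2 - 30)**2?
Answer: 256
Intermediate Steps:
(7*2 - 30)**2 = (14 - 30)**2 = (-16)**2 = 256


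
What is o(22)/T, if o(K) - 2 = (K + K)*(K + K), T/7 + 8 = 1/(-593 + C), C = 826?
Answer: -150518/4347 ≈ -34.626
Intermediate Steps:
T = -13041/233 (T = -56 + 7/(-593 + 826) = -56 + 7/233 = -13041/233 ≈ -55.970)
o(K) = 2 + 4*K² (o(K) = 2 + (K + K)*(K + K) = 2 + (2*K)*(2*K) = 2 + 4*K²)
o(22)/T = (2 + 4*22²)/(-13041/233) = (2 + 4*484)*(-233/13041) = (2 + 1936)*(-233/13041) = 1938*(-233/13041) = -150518/4347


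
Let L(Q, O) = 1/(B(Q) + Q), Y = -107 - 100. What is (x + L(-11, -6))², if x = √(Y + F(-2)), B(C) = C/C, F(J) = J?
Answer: (-1 + 10*I*√209)²/100 ≈ -208.99 - 2.8914*I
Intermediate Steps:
B(C) = 1
Y = -207
L(Q, O) = 1/(1 + Q)
x = I*√209 (x = √(-207 - 2) = √(-209) = I*√209 ≈ 14.457*I)
(x + L(-11, -6))² = (I*√209 + 1/(1 - 11))² = (I*√209 + 1/(-10))² = (I*√209 - ⅒)² = (-⅒ + I*√209)²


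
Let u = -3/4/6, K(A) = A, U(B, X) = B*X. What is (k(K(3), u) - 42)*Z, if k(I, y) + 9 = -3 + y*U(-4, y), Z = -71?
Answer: 61415/16 ≈ 3838.4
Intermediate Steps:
u = -1/8 (u = -3*1/4*(1/6) = -3/4*1/6 = -1/8 ≈ -0.12500)
k(I, y) = -12 - 4*y**2 (k(I, y) = -9 + (-3 + y*(-4*y)) = -9 + (-3 - 4*y**2) = -12 - 4*y**2)
(k(K(3), u) - 42)*Z = ((-12 - 4*(-1/8)**2) - 42)*(-71) = ((-12 - 4*1/64) - 42)*(-71) = ((-12 - 1/16) - 42)*(-71) = (-193/16 - 42)*(-71) = -865/16*(-71) = 61415/16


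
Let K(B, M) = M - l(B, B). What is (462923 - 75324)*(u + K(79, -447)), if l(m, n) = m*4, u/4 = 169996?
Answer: 263265380379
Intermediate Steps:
u = 679984 (u = 4*169996 = 679984)
l(m, n) = 4*m
K(B, M) = M - 4*B
(462923 - 75324)*(u + K(79, -447)) = (462923 - 75324)*(679984 + (-447 - 4*79)) = 387599*(679984 + (-447 - 316)) = 387599*(679984 - 763) = 387599*679221 = 263265380379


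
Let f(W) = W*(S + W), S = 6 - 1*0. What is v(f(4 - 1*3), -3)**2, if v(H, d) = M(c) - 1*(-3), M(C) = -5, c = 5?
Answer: 4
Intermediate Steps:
S = 6 (S = 6 + 0 = 6)
f(W) = W*(6 + W)
v(H, d) = -2 (v(H, d) = -5 - 1*(-3) = -5 + 3 = -2)
v(f(4 - 1*3), -3)**2 = (-2)**2 = 4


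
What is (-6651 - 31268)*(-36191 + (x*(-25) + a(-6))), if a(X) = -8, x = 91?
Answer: 1458895606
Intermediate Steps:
(-6651 - 31268)*(-36191 + (x*(-25) + a(-6))) = (-6651 - 31268)*(-36191 + (91*(-25) - 8)) = -37919*(-36191 + (-2275 - 8)) = -37919*(-36191 - 2283) = -37919*(-38474) = 1458895606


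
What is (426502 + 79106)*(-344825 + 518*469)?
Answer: -51512859864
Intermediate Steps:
(426502 + 79106)*(-344825 + 518*469) = 505608*(-344825 + 242942) = 505608*(-101883) = -51512859864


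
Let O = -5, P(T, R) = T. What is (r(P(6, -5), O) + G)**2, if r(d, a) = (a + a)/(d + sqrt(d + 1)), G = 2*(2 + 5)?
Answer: 120416/841 + 6920*sqrt(7)/841 ≈ 164.95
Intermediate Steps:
G = 14 (G = 2*7 = 14)
r(d, a) = 2*a/(d + sqrt(1 + d)) (r(d, a) = (2*a)/(d + sqrt(1 + d)) = 2*a/(d + sqrt(1 + d)))
(r(P(6, -5), O) + G)**2 = (2*(-5)/(6 + sqrt(1 + 6)) + 14)**2 = (2*(-5)/(6 + sqrt(7)) + 14)**2 = (-10/(6 + sqrt(7)) + 14)**2 = (14 - 10/(6 + sqrt(7)))**2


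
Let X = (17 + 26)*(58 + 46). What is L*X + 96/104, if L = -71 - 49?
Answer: -6976308/13 ≈ -5.3664e+5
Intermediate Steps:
L = -120
X = 4472 (X = 43*104 = 4472)
L*X + 96/104 = -120*4472 + 96/104 = -536640 + 96*(1/104) = -536640 + 12/13 = -6976308/13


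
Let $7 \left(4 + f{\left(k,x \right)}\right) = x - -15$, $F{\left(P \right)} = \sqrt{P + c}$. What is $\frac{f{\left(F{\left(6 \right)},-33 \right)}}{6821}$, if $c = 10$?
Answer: $- \frac{46}{47747} \approx -0.00096341$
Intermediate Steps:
$F{\left(P \right)} = \sqrt{10 + P}$ ($F{\left(P \right)} = \sqrt{P + 10} = \sqrt{10 + P}$)
$f{\left(k,x \right)} = - \frac{13}{7} + \frac{x}{7}$ ($f{\left(k,x \right)} = -4 + \frac{x - -15}{7} = -4 + \frac{x + 15}{7} = -4 + \frac{15 + x}{7} = -4 + \left(\frac{15}{7} + \frac{x}{7}\right) = - \frac{13}{7} + \frac{x}{7}$)
$\frac{f{\left(F{\left(6 \right)},-33 \right)}}{6821} = \frac{- \frac{13}{7} + \frac{1}{7} \left(-33\right)}{6821} = \left(- \frac{13}{7} - \frac{33}{7}\right) \frac{1}{6821} = \left(- \frac{46}{7}\right) \frac{1}{6821} = - \frac{46}{47747}$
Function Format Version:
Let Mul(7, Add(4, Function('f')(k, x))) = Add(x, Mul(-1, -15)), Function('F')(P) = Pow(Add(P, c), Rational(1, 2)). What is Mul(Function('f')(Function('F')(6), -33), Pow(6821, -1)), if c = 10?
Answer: Rational(-46, 47747) ≈ -0.00096341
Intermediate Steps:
Function('F')(P) = Pow(Add(10, P), Rational(1, 2)) (Function('F')(P) = Pow(Add(P, 10), Rational(1, 2)) = Pow(Add(10, P), Rational(1, 2)))
Function('f')(k, x) = Add(Rational(-13, 7), Mul(Rational(1, 7), x)) (Function('f')(k, x) = Add(-4, Mul(Rational(1, 7), Add(x, Mul(-1, -15)))) = Add(-4, Mul(Rational(1, 7), Add(x, 15))) = Add(-4, Mul(Rational(1, 7), Add(15, x))) = Add(-4, Add(Rational(15, 7), Mul(Rational(1, 7), x))) = Add(Rational(-13, 7), Mul(Rational(1, 7), x)))
Mul(Function('f')(Function('F')(6), -33), Pow(6821, -1)) = Mul(Add(Rational(-13, 7), Mul(Rational(1, 7), -33)), Pow(6821, -1)) = Mul(Add(Rational(-13, 7), Rational(-33, 7)), Rational(1, 6821)) = Mul(Rational(-46, 7), Rational(1, 6821)) = Rational(-46, 47747)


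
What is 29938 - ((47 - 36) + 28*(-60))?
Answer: 31607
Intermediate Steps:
29938 - ((47 - 36) + 28*(-60)) = 29938 - (11 - 1680) = 29938 - 1*(-1669) = 29938 + 1669 = 31607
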